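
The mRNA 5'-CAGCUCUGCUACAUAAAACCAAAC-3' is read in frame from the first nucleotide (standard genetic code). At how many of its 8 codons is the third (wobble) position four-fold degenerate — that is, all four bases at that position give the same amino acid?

2

Codon 1 CAG (Gln): third position 2-fold.
Codon 2 CUC (Leu): third position 4-fold.
Codon 3 UGC (Cys): third position 2-fold.
Codon 4 UAC (Tyr): third position 2-fold.
Codon 5 AUA (Ile): third position 3-fold.
Codon 6 AAA (Lys): third position 2-fold.
Codon 7 CCA (Pro): third position 4-fold.
Codon 8 AAC (Asn): third position 2-fold.
Four-fold degenerate third positions: 2.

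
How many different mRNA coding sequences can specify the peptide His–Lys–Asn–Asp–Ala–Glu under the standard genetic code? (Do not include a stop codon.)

His: 2 codons.
Lys: 2 codons.
Asn: 2 codons.
Asp: 2 codons.
Ala: 4 codons.
Glu: 2 codons.
2 × 2 × 2 × 2 × 4 × 2 = 128.

128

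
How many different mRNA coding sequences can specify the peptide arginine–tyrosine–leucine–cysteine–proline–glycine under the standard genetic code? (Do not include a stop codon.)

Arg: 6 codons.
Tyr: 2 codons.
Leu: 6 codons.
Cys: 2 codons.
Pro: 4 codons.
Gly: 4 codons.
6 × 2 × 6 × 2 × 4 × 4 = 2304.

2304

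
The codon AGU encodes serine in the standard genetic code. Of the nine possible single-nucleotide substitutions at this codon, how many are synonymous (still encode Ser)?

1

Position 1: none → 0 synonymous.
Position 2: none → 0 synonymous.
Position 3: AGC → 1 synonymous.
Total: 0 + 0 + 1 = 1.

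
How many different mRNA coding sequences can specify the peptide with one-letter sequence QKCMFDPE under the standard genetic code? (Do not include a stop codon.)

Gln: 2 codons.
Lys: 2 codons.
Cys: 2 codons.
Met: 1 codon.
Phe: 2 codons.
Asp: 2 codons.
Pro: 4 codons.
Glu: 2 codons.
2 × 2 × 2 × 1 × 2 × 2 × 4 × 2 = 256.

256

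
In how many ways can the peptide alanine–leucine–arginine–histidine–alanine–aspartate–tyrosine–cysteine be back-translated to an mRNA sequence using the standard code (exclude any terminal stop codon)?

9216

Ala: 4 codons.
Leu: 6 codons.
Arg: 6 codons.
His: 2 codons.
Ala: 4 codons.
Asp: 2 codons.
Tyr: 2 codons.
Cys: 2 codons.
4 × 6 × 6 × 2 × 4 × 2 × 2 × 2 = 9216.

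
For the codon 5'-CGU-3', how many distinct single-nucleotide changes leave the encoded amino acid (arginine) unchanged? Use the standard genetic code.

3

Position 1: none → 0 synonymous.
Position 2: none → 0 synonymous.
Position 3: CGC, CGA, CGG → 3 synonymous.
Total: 0 + 0 + 3 = 3.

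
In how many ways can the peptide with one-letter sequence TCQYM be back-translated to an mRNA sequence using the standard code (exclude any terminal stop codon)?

Thr: 4 codons.
Cys: 2 codons.
Gln: 2 codons.
Tyr: 2 codons.
Met: 1 codon.
4 × 2 × 2 × 2 × 1 = 32.

32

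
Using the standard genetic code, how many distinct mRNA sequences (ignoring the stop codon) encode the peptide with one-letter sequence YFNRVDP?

Tyr: 2 codons.
Phe: 2 codons.
Asn: 2 codons.
Arg: 6 codons.
Val: 4 codons.
Asp: 2 codons.
Pro: 4 codons.
2 × 2 × 2 × 6 × 4 × 2 × 4 = 1536.

1536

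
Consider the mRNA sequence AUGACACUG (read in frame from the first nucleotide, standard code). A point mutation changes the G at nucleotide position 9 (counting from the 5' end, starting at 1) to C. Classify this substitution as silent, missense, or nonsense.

Position 9 falls in codon 3: CUG → Leu.
After the substitution the codon is CUC → Leu.
Both encode Leu, so the change is synonymous.

silent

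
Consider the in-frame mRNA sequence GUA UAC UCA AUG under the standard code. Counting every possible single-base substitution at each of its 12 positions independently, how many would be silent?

Codon 1 (GUA, Val): 3 synonymous substitutions.
Codon 2 (UAC, Tyr): 1 synonymous substitution.
Codon 3 (UCA, Ser): 3 synonymous substitutions.
Codon 4 (AUG, Met): 0 synonymous substitutions.
Total: 3 + 1 + 3 + 0 = 7.

7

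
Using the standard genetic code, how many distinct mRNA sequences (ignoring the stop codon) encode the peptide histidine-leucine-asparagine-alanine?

96

His: 2 codons.
Leu: 6 codons.
Asn: 2 codons.
Ala: 4 codons.
2 × 6 × 2 × 4 = 96.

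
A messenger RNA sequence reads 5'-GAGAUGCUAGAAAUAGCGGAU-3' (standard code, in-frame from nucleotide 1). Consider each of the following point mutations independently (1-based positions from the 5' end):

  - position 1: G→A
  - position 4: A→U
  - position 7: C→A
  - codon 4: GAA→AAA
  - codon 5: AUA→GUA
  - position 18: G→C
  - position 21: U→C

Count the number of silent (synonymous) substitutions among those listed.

2

Codon 1: GAG (Glu) → AAG (Lys) — missense.
Codon 2: AUG (Met) → UUG (Leu) — missense.
Codon 3: CUA (Leu) → AUA (Ile) — missense.
Codon 4: GAA (Glu) → AAA (Lys) — missense.
Codon 5: AUA (Ile) → GUA (Val) — missense.
Codon 6: GCG (Ala) → GCC (Ala) — synonymous.
Codon 7: GAU (Asp) → GAC (Asp) — synonymous.
Synonymous: 2 of 7.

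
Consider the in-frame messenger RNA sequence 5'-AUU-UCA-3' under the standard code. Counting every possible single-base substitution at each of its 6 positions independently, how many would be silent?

Codon 1 (AUU, Ile): 2 synonymous substitutions.
Codon 2 (UCA, Ser): 3 synonymous substitutions.
Total: 2 + 3 = 5.

5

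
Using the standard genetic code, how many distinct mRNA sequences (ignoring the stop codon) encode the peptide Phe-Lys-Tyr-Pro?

32

Phe: 2 codons.
Lys: 2 codons.
Tyr: 2 codons.
Pro: 4 codons.
2 × 2 × 2 × 4 = 32.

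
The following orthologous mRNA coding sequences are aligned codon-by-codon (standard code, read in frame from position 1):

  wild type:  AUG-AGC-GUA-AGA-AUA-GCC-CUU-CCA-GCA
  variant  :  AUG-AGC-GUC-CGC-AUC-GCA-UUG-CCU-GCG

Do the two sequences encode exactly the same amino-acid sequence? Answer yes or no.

Codon 1: AUG Met / AUG Met — identical.
Codon 2: AGC Ser / AGC Ser — identical.
Codon 3: GUA Val / GUC Val — synonymous.
Codon 4: AGA Arg / CGC Arg — synonymous.
Codon 5: AUA Ile / AUC Ile — synonymous.
Codon 6: GCC Ala / GCA Ala — synonymous.
Codon 7: CUU Leu / UUG Leu — synonymous.
Codon 8: CCA Pro / CCU Pro — synonymous.
Codon 9: GCA Ala / GCG Ala — synonymous.
Nonsynonymous differences: 0 → same protein.

yes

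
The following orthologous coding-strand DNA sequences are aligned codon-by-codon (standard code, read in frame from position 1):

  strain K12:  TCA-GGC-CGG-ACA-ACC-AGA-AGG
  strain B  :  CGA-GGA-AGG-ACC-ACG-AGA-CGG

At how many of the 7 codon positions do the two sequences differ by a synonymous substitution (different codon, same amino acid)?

Codon 1: TCA Ser / CGA Arg — nonsynonymous.
Codon 2: GGC Gly / GGA Gly — synonymous.
Codon 3: CGG Arg / AGG Arg — synonymous.
Codon 4: ACA Thr / ACC Thr — synonymous.
Codon 5: ACC Thr / ACG Thr — synonymous.
Codon 6: AGA Arg / AGA Arg — identical.
Codon 7: AGG Arg / CGG Arg — synonymous.
Synonymous differences: 5.

5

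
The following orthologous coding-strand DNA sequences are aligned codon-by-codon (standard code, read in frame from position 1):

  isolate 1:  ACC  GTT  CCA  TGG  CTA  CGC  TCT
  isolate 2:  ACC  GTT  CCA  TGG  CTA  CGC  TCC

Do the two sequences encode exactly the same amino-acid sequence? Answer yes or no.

yes

Codon 1: ACC Thr / ACC Thr — identical.
Codon 2: GTT Val / GTT Val — identical.
Codon 3: CCA Pro / CCA Pro — identical.
Codon 4: TGG Trp / TGG Trp — identical.
Codon 5: CTA Leu / CTA Leu — identical.
Codon 6: CGC Arg / CGC Arg — identical.
Codon 7: TCT Ser / TCC Ser — synonymous.
Nonsynonymous differences: 0 → same protein.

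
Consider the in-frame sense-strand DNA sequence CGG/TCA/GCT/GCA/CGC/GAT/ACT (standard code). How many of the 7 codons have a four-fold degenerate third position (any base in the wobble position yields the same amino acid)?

Codon 1 CGG (Arg): third position 4-fold.
Codon 2 TCA (Ser): third position 4-fold.
Codon 3 GCT (Ala): third position 4-fold.
Codon 4 GCA (Ala): third position 4-fold.
Codon 5 CGC (Arg): third position 4-fold.
Codon 6 GAT (Asp): third position 2-fold.
Codon 7 ACT (Thr): third position 4-fold.
Four-fold degenerate third positions: 6.

6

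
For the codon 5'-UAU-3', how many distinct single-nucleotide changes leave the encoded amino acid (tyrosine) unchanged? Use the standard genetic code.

1

Position 1: none → 0 synonymous.
Position 2: none → 0 synonymous.
Position 3: UAC → 1 synonymous.
Total: 0 + 0 + 1 = 1.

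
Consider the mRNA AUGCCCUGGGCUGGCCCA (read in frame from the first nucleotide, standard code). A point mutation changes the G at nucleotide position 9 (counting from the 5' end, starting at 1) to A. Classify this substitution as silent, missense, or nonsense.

Position 9 falls in codon 3: UGG → Trp.
After the substitution the codon is UGA → Stop.
The new codon is a stop codon, so this is a nonsense mutation.

nonsense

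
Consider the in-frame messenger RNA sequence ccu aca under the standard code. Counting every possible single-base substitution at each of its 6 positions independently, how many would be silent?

Codon 1 (CCU, Pro): 3 synonymous substitutions.
Codon 2 (ACA, Thr): 3 synonymous substitutions.
Total: 3 + 3 = 6.

6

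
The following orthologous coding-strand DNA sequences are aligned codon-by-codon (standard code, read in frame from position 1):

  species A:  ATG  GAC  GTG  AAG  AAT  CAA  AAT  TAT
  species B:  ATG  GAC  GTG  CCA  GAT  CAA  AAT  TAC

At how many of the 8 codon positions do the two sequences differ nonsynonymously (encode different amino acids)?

2

Codon 1: ATG Met / ATG Met — identical.
Codon 2: GAC Asp / GAC Asp — identical.
Codon 3: GTG Val / GTG Val — identical.
Codon 4: AAG Lys / CCA Pro — nonsynonymous.
Codon 5: AAT Asn / GAT Asp — nonsynonymous.
Codon 6: CAA Gln / CAA Gln — identical.
Codon 7: AAT Asn / AAT Asn — identical.
Codon 8: TAT Tyr / TAC Tyr — synonymous.
Nonsynonymous differences: 2.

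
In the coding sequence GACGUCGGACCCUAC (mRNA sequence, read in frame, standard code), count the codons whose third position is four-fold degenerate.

Codon 1 GAC (Asp): third position 2-fold.
Codon 2 GUC (Val): third position 4-fold.
Codon 3 GGA (Gly): third position 4-fold.
Codon 4 CCC (Pro): third position 4-fold.
Codon 5 UAC (Tyr): third position 2-fold.
Four-fold degenerate third positions: 3.

3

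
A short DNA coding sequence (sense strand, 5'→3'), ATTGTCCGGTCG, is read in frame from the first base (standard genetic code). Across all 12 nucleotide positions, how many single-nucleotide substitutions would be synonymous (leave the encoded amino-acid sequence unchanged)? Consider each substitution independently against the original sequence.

Codon 1 (ATT, Ile): 2 synonymous substitutions.
Codon 2 (GTC, Val): 3 synonymous substitutions.
Codon 3 (CGG, Arg): 4 synonymous substitutions.
Codon 4 (TCG, Ser): 3 synonymous substitutions.
Total: 2 + 3 + 4 + 3 = 12.

12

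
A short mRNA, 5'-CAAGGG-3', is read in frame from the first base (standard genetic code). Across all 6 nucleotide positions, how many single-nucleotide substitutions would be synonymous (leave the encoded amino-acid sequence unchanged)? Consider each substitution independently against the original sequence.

Codon 1 (CAA, Gln): 1 synonymous substitution.
Codon 2 (GGG, Gly): 3 synonymous substitutions.
Total: 1 + 3 = 4.

4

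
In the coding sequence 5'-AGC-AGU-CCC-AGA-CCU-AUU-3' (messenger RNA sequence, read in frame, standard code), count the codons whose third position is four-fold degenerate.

Codon 1 AGC (Ser): third position 2-fold.
Codon 2 AGU (Ser): third position 2-fold.
Codon 3 CCC (Pro): third position 4-fold.
Codon 4 AGA (Arg): third position 2-fold.
Codon 5 CCU (Pro): third position 4-fold.
Codon 6 AUU (Ile): third position 3-fold.
Four-fold degenerate third positions: 2.

2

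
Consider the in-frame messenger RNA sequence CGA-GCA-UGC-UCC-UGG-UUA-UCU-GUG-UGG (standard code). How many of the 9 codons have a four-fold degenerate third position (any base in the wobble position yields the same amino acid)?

Codon 1 CGA (Arg): third position 4-fold.
Codon 2 GCA (Ala): third position 4-fold.
Codon 3 UGC (Cys): third position 2-fold.
Codon 4 UCC (Ser): third position 4-fold.
Codon 5 UGG (Trp): third position 1-fold.
Codon 6 UUA (Leu): third position 2-fold.
Codon 7 UCU (Ser): third position 4-fold.
Codon 8 GUG (Val): third position 4-fold.
Codon 9 UGG (Trp): third position 1-fold.
Four-fold degenerate third positions: 5.

5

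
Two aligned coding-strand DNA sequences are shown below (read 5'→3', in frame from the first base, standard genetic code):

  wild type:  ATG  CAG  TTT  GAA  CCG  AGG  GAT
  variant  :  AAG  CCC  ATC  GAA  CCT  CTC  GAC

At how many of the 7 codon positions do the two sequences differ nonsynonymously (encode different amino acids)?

Codon 1: ATG Met / AAG Lys — nonsynonymous.
Codon 2: CAG Gln / CCC Pro — nonsynonymous.
Codon 3: TTT Phe / ATC Ile — nonsynonymous.
Codon 4: GAA Glu / GAA Glu — identical.
Codon 5: CCG Pro / CCT Pro — synonymous.
Codon 6: AGG Arg / CTC Leu — nonsynonymous.
Codon 7: GAT Asp / GAC Asp — synonymous.
Nonsynonymous differences: 4.

4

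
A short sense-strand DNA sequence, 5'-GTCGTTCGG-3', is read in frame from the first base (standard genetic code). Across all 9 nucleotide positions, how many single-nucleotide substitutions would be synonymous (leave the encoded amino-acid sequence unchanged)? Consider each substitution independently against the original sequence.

10

Codon 1 (GTC, Val): 3 synonymous substitutions.
Codon 2 (GTT, Val): 3 synonymous substitutions.
Codon 3 (CGG, Arg): 4 synonymous substitutions.
Total: 3 + 3 + 4 = 10.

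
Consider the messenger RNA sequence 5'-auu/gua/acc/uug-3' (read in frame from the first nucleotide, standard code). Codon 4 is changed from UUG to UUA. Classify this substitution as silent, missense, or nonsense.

silent

Position 12 falls in codon 4: UUG → Leu.
After the substitution the codon is UUA → Leu.
Both encode Leu, so the change is synonymous.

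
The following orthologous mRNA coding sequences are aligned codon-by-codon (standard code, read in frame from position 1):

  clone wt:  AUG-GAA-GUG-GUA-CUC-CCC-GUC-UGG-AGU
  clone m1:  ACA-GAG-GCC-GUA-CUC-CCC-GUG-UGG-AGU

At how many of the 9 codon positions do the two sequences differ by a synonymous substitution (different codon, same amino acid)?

Codon 1: AUG Met / ACA Thr — nonsynonymous.
Codon 2: GAA Glu / GAG Glu — synonymous.
Codon 3: GUG Val / GCC Ala — nonsynonymous.
Codon 4: GUA Val / GUA Val — identical.
Codon 5: CUC Leu / CUC Leu — identical.
Codon 6: CCC Pro / CCC Pro — identical.
Codon 7: GUC Val / GUG Val — synonymous.
Codon 8: UGG Trp / UGG Trp — identical.
Codon 9: AGU Ser / AGU Ser — identical.
Synonymous differences: 2.

2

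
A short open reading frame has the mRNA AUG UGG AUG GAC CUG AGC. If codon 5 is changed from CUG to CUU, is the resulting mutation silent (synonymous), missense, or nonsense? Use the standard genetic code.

Position 15 falls in codon 5: CUG → Leu.
After the substitution the codon is CUU → Leu.
Both encode Leu, so the change is synonymous.

silent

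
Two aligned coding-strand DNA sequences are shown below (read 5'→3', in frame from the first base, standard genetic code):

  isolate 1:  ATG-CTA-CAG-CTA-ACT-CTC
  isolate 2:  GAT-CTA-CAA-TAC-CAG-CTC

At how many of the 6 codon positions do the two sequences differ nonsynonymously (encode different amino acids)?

3

Codon 1: ATG Met / GAT Asp — nonsynonymous.
Codon 2: CTA Leu / CTA Leu — identical.
Codon 3: CAG Gln / CAA Gln — synonymous.
Codon 4: CTA Leu / TAC Tyr — nonsynonymous.
Codon 5: ACT Thr / CAG Gln — nonsynonymous.
Codon 6: CTC Leu / CTC Leu — identical.
Nonsynonymous differences: 3.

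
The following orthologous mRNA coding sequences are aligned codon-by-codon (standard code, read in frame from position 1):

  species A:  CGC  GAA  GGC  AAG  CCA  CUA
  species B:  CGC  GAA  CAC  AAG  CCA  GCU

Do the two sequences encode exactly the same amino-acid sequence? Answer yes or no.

Codon 1: CGC Arg / CGC Arg — identical.
Codon 2: GAA Glu / GAA Glu — identical.
Codon 3: GGC Gly / CAC His — nonsynonymous.
Codon 4: AAG Lys / AAG Lys — identical.
Codon 5: CCA Pro / CCA Pro — identical.
Codon 6: CUA Leu / GCU Ala — nonsynonymous.
Nonsynonymous differences: 2 → different protein.

no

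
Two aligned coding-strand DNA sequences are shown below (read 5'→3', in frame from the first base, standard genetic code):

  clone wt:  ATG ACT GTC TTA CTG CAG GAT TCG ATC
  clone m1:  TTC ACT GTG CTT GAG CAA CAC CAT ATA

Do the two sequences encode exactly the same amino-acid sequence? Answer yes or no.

no

Codon 1: ATG Met / TTC Phe — nonsynonymous.
Codon 2: ACT Thr / ACT Thr — identical.
Codon 3: GTC Val / GTG Val — synonymous.
Codon 4: TTA Leu / CTT Leu — synonymous.
Codon 5: CTG Leu / GAG Glu — nonsynonymous.
Codon 6: CAG Gln / CAA Gln — synonymous.
Codon 7: GAT Asp / CAC His — nonsynonymous.
Codon 8: TCG Ser / CAT His — nonsynonymous.
Codon 9: ATC Ile / ATA Ile — synonymous.
Nonsynonymous differences: 4 → different protein.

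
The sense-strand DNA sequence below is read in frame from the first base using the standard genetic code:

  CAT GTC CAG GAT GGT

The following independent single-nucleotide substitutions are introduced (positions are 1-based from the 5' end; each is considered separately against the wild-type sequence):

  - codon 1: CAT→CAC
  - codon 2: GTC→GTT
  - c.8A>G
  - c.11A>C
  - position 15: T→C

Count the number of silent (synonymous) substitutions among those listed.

3

Codon 1: CAT (His) → CAC (His) — synonymous.
Codon 2: GTC (Val) → GTT (Val) — synonymous.
Codon 3: CAG (Gln) → CGG (Arg) — missense.
Codon 4: GAT (Asp) → GCT (Ala) — missense.
Codon 5: GGT (Gly) → GGC (Gly) — synonymous.
Synonymous: 3 of 5.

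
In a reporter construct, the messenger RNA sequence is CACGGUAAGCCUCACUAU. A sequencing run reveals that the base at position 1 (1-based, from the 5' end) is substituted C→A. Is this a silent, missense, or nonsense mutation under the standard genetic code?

Position 1 falls in codon 1: CAC → His.
After the substitution the codon is AAC → Asn.
His ≠ Asn, so this is a missense mutation.

missense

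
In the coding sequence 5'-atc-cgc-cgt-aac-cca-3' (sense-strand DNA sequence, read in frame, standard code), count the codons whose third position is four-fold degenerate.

Codon 1 ATC (Ile): third position 3-fold.
Codon 2 CGC (Arg): third position 4-fold.
Codon 3 CGT (Arg): third position 4-fold.
Codon 4 AAC (Asn): third position 2-fold.
Codon 5 CCA (Pro): third position 4-fold.
Four-fold degenerate third positions: 3.

3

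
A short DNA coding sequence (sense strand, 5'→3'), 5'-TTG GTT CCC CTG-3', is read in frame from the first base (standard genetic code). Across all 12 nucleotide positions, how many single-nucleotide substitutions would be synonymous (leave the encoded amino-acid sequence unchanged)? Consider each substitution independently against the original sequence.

12

Codon 1 (TTG, Leu): 2 synonymous substitutions.
Codon 2 (GTT, Val): 3 synonymous substitutions.
Codon 3 (CCC, Pro): 3 synonymous substitutions.
Codon 4 (CTG, Leu): 4 synonymous substitutions.
Total: 2 + 3 + 3 + 4 = 12.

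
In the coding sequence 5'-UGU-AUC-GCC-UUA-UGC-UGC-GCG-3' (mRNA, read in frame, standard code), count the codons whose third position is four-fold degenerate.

2

Codon 1 UGU (Cys): third position 2-fold.
Codon 2 AUC (Ile): third position 3-fold.
Codon 3 GCC (Ala): third position 4-fold.
Codon 4 UUA (Leu): third position 2-fold.
Codon 5 UGC (Cys): third position 2-fold.
Codon 6 UGC (Cys): third position 2-fold.
Codon 7 GCG (Ala): third position 4-fold.
Four-fold degenerate third positions: 2.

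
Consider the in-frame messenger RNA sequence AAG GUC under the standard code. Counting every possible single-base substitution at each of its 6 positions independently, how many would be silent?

4

Codon 1 (AAG, Lys): 1 synonymous substitution.
Codon 2 (GUC, Val): 3 synonymous substitutions.
Total: 1 + 3 = 4.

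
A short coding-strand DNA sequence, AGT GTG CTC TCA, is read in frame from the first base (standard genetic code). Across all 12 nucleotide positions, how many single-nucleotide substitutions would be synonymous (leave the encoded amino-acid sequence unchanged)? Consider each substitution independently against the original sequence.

Codon 1 (AGT, Ser): 1 synonymous substitution.
Codon 2 (GTG, Val): 3 synonymous substitutions.
Codon 3 (CTC, Leu): 3 synonymous substitutions.
Codon 4 (TCA, Ser): 3 synonymous substitutions.
Total: 1 + 3 + 3 + 3 = 10.

10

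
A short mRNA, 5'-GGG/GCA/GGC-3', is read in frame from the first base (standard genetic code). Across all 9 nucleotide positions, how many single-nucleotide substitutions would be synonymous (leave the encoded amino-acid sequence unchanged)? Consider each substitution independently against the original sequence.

9

Codon 1 (GGG, Gly): 3 synonymous substitutions.
Codon 2 (GCA, Ala): 3 synonymous substitutions.
Codon 3 (GGC, Gly): 3 synonymous substitutions.
Total: 3 + 3 + 3 = 9.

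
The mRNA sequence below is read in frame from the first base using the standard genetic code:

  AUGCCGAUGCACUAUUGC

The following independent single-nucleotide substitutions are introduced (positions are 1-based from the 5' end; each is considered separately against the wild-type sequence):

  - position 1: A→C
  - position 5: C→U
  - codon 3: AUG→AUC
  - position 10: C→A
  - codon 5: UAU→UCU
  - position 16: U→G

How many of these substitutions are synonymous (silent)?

Codon 1: AUG (Met) → CUG (Leu) — missense.
Codon 2: CCG (Pro) → CUG (Leu) — missense.
Codon 3: AUG (Met) → AUC (Ile) — missense.
Codon 4: CAC (His) → AAC (Asn) — missense.
Codon 5: UAU (Tyr) → UCU (Ser) — missense.
Codon 6: UGC (Cys) → GGC (Gly) — missense.
Synonymous: 0 of 6.

0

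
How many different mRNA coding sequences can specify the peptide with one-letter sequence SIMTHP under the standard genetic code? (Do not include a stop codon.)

576

Ser: 6 codons.
Ile: 3 codons.
Met: 1 codon.
Thr: 4 codons.
His: 2 codons.
Pro: 4 codons.
6 × 3 × 1 × 4 × 2 × 4 = 576.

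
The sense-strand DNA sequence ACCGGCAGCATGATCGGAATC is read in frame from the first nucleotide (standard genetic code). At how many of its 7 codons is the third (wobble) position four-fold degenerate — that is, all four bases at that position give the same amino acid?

Codon 1 ACC (Thr): third position 4-fold.
Codon 2 GGC (Gly): third position 4-fold.
Codon 3 AGC (Ser): third position 2-fold.
Codon 4 ATG (Met): third position 1-fold.
Codon 5 ATC (Ile): third position 3-fold.
Codon 6 GGA (Gly): third position 4-fold.
Codon 7 ATC (Ile): third position 3-fold.
Four-fold degenerate third positions: 3.

3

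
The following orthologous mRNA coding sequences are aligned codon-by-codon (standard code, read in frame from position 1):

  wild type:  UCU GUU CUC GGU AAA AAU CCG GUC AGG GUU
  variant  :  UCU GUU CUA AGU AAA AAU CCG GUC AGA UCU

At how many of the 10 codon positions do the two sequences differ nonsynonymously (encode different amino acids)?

Codon 1: UCU Ser / UCU Ser — identical.
Codon 2: GUU Val / GUU Val — identical.
Codon 3: CUC Leu / CUA Leu — synonymous.
Codon 4: GGU Gly / AGU Ser — nonsynonymous.
Codon 5: AAA Lys / AAA Lys — identical.
Codon 6: AAU Asn / AAU Asn — identical.
Codon 7: CCG Pro / CCG Pro — identical.
Codon 8: GUC Val / GUC Val — identical.
Codon 9: AGG Arg / AGA Arg — synonymous.
Codon 10: GUU Val / UCU Ser — nonsynonymous.
Nonsynonymous differences: 2.

2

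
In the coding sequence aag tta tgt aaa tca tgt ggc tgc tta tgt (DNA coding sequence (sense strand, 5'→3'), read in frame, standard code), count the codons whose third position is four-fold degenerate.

Codon 1 AAG (Lys): third position 2-fold.
Codon 2 TTA (Leu): third position 2-fold.
Codon 3 TGT (Cys): third position 2-fold.
Codon 4 AAA (Lys): third position 2-fold.
Codon 5 TCA (Ser): third position 4-fold.
Codon 6 TGT (Cys): third position 2-fold.
Codon 7 GGC (Gly): third position 4-fold.
Codon 8 TGC (Cys): third position 2-fold.
Codon 9 TTA (Leu): third position 2-fold.
Codon 10 TGT (Cys): third position 2-fold.
Four-fold degenerate third positions: 2.

2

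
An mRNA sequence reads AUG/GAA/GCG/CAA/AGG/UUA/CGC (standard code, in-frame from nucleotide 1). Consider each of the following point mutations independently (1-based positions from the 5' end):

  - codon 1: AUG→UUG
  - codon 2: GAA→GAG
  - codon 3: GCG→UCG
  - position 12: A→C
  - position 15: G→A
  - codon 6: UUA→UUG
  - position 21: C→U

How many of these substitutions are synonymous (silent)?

Codon 1: AUG (Met) → UUG (Leu) — missense.
Codon 2: GAA (Glu) → GAG (Glu) — synonymous.
Codon 3: GCG (Ala) → UCG (Ser) — missense.
Codon 4: CAA (Gln) → CAC (His) — missense.
Codon 5: AGG (Arg) → AGA (Arg) — synonymous.
Codon 6: UUA (Leu) → UUG (Leu) — synonymous.
Codon 7: CGC (Arg) → CGU (Arg) — synonymous.
Synonymous: 4 of 7.

4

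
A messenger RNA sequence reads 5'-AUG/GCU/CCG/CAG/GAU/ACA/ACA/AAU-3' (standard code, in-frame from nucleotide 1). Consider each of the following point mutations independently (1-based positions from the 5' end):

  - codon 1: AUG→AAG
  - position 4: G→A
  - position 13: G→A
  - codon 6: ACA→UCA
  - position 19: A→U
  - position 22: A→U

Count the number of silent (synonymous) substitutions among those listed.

0

Codon 1: AUG (Met) → AAG (Lys) — missense.
Codon 2: GCU (Ala) → ACU (Thr) — missense.
Codon 5: GAU (Asp) → AAU (Asn) — missense.
Codon 6: ACA (Thr) → UCA (Ser) — missense.
Codon 7: ACA (Thr) → UCA (Ser) — missense.
Codon 8: AAU (Asn) → UAU (Tyr) — missense.
Synonymous: 0 of 6.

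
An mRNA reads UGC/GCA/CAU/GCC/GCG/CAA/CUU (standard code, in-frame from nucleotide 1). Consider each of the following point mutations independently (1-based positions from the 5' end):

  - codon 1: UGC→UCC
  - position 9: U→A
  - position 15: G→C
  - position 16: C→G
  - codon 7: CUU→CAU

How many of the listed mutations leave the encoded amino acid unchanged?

Codon 1: UGC (Cys) → UCC (Ser) — missense.
Codon 3: CAU (His) → CAA (Gln) — missense.
Codon 5: GCG (Ala) → GCC (Ala) — synonymous.
Codon 6: CAA (Gln) → GAA (Glu) — missense.
Codon 7: CUU (Leu) → CAU (His) — missense.
Synonymous: 1 of 5.

1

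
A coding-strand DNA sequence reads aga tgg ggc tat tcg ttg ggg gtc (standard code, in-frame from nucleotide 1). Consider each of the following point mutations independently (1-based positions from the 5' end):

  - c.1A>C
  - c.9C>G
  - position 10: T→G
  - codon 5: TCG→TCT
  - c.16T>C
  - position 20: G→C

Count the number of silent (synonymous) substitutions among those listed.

4

Codon 1: AGA (Arg) → CGA (Arg) — synonymous.
Codon 3: GGC (Gly) → GGG (Gly) — synonymous.
Codon 4: TAT (Tyr) → GAT (Asp) — missense.
Codon 5: TCG (Ser) → TCT (Ser) — synonymous.
Codon 6: TTG (Leu) → CTG (Leu) — synonymous.
Codon 7: GGG (Gly) → GCG (Ala) — missense.
Synonymous: 4 of 6.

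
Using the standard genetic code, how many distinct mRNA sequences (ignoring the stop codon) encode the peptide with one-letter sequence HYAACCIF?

His: 2 codons.
Tyr: 2 codons.
Ala: 4 codons.
Ala: 4 codons.
Cys: 2 codons.
Cys: 2 codons.
Ile: 3 codons.
Phe: 2 codons.
2 × 2 × 4 × 4 × 2 × 2 × 3 × 2 = 1536.

1536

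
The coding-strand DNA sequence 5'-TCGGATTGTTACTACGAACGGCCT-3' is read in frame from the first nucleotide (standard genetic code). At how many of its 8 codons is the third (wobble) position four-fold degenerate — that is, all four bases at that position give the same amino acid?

Codon 1 TCG (Ser): third position 4-fold.
Codon 2 GAT (Asp): third position 2-fold.
Codon 3 TGT (Cys): third position 2-fold.
Codon 4 TAC (Tyr): third position 2-fold.
Codon 5 TAC (Tyr): third position 2-fold.
Codon 6 GAA (Glu): third position 2-fold.
Codon 7 CGG (Arg): third position 4-fold.
Codon 8 CCT (Pro): third position 4-fold.
Four-fold degenerate third positions: 3.

3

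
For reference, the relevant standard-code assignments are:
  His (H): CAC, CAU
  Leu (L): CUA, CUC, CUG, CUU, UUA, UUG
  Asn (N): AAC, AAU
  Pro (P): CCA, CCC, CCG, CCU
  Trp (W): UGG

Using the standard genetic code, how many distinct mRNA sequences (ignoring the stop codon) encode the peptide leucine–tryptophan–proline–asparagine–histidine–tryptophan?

96

Leu: 6 codons.
Trp: 1 codon.
Pro: 4 codons.
Asn: 2 codons.
His: 2 codons.
Trp: 1 codon.
6 × 1 × 4 × 2 × 2 × 1 = 96.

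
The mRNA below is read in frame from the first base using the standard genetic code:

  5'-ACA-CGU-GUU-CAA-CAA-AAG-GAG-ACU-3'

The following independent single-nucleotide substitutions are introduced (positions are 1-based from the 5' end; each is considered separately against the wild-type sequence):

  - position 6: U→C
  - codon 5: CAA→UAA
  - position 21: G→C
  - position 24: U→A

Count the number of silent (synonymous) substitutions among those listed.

2

Codon 2: CGU (Arg) → CGC (Arg) — synonymous.
Codon 5: CAA (Gln) → UAA (Stop) — nonsense.
Codon 7: GAG (Glu) → GAC (Asp) — missense.
Codon 8: ACU (Thr) → ACA (Thr) — synonymous.
Synonymous: 2 of 4.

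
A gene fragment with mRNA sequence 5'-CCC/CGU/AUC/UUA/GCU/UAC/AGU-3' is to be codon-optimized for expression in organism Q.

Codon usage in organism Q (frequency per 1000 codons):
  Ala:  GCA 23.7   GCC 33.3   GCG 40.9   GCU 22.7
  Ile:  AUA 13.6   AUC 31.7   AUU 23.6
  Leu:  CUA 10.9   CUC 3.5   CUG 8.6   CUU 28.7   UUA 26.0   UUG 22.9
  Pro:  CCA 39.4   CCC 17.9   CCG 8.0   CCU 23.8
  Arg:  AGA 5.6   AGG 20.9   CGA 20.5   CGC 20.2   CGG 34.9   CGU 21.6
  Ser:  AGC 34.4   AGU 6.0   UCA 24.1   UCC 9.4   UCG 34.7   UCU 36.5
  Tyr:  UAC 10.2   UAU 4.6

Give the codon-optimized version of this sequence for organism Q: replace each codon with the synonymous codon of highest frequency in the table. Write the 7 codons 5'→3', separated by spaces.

CCA CGG AUC CUU GCG UAC UCU

Codon 1 (Pro): best is CCA at 39.4.
Codon 2 (Arg): best is CGG at 34.9.
Codon 3 (Ile): best is AUC at 31.7.
Codon 4 (Leu): best is CUU at 28.7.
Codon 5 (Ala): best is GCG at 40.9.
Codon 6 (Tyr): best is UAC at 10.2.
Codon 7 (Ser): best is UCU at 36.5.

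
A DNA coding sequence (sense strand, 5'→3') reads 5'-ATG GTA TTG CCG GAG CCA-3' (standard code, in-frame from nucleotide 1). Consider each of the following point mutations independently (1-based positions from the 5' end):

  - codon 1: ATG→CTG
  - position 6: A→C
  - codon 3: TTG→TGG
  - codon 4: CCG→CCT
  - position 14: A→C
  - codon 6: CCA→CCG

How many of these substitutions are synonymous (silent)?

Codon 1: ATG (Met) → CTG (Leu) — missense.
Codon 2: GTA (Val) → GTC (Val) — synonymous.
Codon 3: TTG (Leu) → TGG (Trp) — missense.
Codon 4: CCG (Pro) → CCT (Pro) — synonymous.
Codon 5: GAG (Glu) → GCG (Ala) — missense.
Codon 6: CCA (Pro) → CCG (Pro) — synonymous.
Synonymous: 3 of 6.

3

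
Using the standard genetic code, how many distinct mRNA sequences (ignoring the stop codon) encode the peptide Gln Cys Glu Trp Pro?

32

Gln: 2 codons.
Cys: 2 codons.
Glu: 2 codons.
Trp: 1 codon.
Pro: 4 codons.
2 × 2 × 2 × 1 × 4 = 32.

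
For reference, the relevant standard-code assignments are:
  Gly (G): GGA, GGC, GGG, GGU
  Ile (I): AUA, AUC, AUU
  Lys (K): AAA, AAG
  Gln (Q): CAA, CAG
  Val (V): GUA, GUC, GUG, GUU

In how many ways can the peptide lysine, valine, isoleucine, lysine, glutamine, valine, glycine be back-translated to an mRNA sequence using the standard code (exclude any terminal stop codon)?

Lys: 2 codons.
Val: 4 codons.
Ile: 3 codons.
Lys: 2 codons.
Gln: 2 codons.
Val: 4 codons.
Gly: 4 codons.
2 × 4 × 3 × 2 × 2 × 4 × 4 = 1536.

1536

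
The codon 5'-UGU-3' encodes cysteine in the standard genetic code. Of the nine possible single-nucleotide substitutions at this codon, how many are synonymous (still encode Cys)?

Position 1: none → 0 synonymous.
Position 2: none → 0 synonymous.
Position 3: UGC → 1 synonymous.
Total: 0 + 0 + 1 = 1.

1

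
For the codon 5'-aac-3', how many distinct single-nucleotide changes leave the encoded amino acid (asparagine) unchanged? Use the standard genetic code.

1

Position 1: none → 0 synonymous.
Position 2: none → 0 synonymous.
Position 3: AAU → 1 synonymous.
Total: 0 + 0 + 1 = 1.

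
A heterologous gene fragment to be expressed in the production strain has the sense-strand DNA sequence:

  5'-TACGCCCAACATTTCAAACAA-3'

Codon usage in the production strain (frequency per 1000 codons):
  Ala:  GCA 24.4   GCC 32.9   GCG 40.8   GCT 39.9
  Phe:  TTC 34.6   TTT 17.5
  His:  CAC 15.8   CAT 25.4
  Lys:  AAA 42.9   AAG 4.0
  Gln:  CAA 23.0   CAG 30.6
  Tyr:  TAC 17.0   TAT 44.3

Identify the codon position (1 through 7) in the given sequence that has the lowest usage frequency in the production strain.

Codon 1 TAC (Tyr): 17.0 per 1000.
Codon 2 GCC (Ala): 32.9 per 1000.
Codon 3 CAA (Gln): 23.0 per 1000.
Codon 4 CAT (His): 25.4 per 1000.
Codon 5 TTC (Phe): 34.6 per 1000.
Codon 6 AAA (Lys): 42.9 per 1000.
Codon 7 CAA (Gln): 23.0 per 1000.
Lowest frequency is 17.0 at codon 1.

1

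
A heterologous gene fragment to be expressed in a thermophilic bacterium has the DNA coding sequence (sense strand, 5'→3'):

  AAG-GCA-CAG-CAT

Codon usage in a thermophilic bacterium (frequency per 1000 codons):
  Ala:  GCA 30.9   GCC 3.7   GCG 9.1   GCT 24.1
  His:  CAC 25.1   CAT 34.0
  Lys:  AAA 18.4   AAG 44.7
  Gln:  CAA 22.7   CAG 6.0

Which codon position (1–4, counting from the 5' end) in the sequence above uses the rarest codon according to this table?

3

Codon 1 AAG (Lys): 44.7 per 1000.
Codon 2 GCA (Ala): 30.9 per 1000.
Codon 3 CAG (Gln): 6.0 per 1000.
Codon 4 CAT (His): 34.0 per 1000.
Lowest frequency is 6.0 at codon 3.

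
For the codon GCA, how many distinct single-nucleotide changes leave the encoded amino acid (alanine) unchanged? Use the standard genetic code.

3

Position 1: none → 0 synonymous.
Position 2: none → 0 synonymous.
Position 3: GCT, GCC, GCG → 3 synonymous.
Total: 0 + 0 + 3 = 3.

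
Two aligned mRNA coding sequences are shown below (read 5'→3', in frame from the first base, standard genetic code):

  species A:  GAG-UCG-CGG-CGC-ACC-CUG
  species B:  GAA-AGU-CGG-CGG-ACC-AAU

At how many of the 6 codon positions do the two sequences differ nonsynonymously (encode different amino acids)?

1

Codon 1: GAG Glu / GAA Glu — synonymous.
Codon 2: UCG Ser / AGU Ser — synonymous.
Codon 3: CGG Arg / CGG Arg — identical.
Codon 4: CGC Arg / CGG Arg — synonymous.
Codon 5: ACC Thr / ACC Thr — identical.
Codon 6: CUG Leu / AAU Asn — nonsynonymous.
Nonsynonymous differences: 1.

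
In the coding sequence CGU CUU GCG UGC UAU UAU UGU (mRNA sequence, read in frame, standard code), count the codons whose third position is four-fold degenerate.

3

Codon 1 CGU (Arg): third position 4-fold.
Codon 2 CUU (Leu): third position 4-fold.
Codon 3 GCG (Ala): third position 4-fold.
Codon 4 UGC (Cys): third position 2-fold.
Codon 5 UAU (Tyr): third position 2-fold.
Codon 6 UAU (Tyr): third position 2-fold.
Codon 7 UGU (Cys): third position 2-fold.
Four-fold degenerate third positions: 3.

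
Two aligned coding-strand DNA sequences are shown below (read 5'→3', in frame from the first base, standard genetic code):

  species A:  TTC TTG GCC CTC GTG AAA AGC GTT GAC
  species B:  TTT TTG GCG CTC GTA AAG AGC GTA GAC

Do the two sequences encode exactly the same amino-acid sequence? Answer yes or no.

Codon 1: TTC Phe / TTT Phe — synonymous.
Codon 2: TTG Leu / TTG Leu — identical.
Codon 3: GCC Ala / GCG Ala — synonymous.
Codon 4: CTC Leu / CTC Leu — identical.
Codon 5: GTG Val / GTA Val — synonymous.
Codon 6: AAA Lys / AAG Lys — synonymous.
Codon 7: AGC Ser / AGC Ser — identical.
Codon 8: GTT Val / GTA Val — synonymous.
Codon 9: GAC Asp / GAC Asp — identical.
Nonsynonymous differences: 0 → same protein.

yes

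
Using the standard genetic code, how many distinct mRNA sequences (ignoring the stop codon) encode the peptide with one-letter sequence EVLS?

288

Glu: 2 codons.
Val: 4 codons.
Leu: 6 codons.
Ser: 6 codons.
2 × 4 × 6 × 6 = 288.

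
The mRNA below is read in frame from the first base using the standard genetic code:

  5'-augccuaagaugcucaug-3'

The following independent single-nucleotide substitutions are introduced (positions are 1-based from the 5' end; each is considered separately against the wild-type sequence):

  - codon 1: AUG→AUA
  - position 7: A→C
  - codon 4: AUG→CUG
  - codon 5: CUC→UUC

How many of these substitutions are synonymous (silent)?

Codon 1: AUG (Met) → AUA (Ile) — missense.
Codon 3: AAG (Lys) → CAG (Gln) — missense.
Codon 4: AUG (Met) → CUG (Leu) — missense.
Codon 5: CUC (Leu) → UUC (Phe) — missense.
Synonymous: 0 of 4.

0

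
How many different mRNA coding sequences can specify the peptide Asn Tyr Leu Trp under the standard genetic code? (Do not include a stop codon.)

Asn: 2 codons.
Tyr: 2 codons.
Leu: 6 codons.
Trp: 1 codon.
2 × 2 × 6 × 1 = 24.

24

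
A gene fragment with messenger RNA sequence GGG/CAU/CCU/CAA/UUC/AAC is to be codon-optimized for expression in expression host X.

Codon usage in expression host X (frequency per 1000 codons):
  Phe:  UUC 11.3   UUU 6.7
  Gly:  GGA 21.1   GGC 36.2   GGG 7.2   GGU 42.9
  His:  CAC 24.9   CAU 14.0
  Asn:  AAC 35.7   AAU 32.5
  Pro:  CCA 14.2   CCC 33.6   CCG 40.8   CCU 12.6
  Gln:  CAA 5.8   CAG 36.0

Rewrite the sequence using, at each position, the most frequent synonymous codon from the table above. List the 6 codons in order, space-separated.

GGU CAC CCG CAG UUC AAC

Codon 1 (Gly): best is GGU at 42.9.
Codon 2 (His): best is CAC at 24.9.
Codon 3 (Pro): best is CCG at 40.8.
Codon 4 (Gln): best is CAG at 36.0.
Codon 5 (Phe): best is UUC at 11.3.
Codon 6 (Asn): best is AAC at 35.7.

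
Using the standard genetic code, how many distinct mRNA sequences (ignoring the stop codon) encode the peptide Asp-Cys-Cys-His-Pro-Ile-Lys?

384

Asp: 2 codons.
Cys: 2 codons.
Cys: 2 codons.
His: 2 codons.
Pro: 4 codons.
Ile: 3 codons.
Lys: 2 codons.
2 × 2 × 2 × 2 × 4 × 3 × 2 = 384.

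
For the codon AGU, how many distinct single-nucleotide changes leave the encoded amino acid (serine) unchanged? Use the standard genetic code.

1

Position 1: none → 0 synonymous.
Position 2: none → 0 synonymous.
Position 3: AGC → 1 synonymous.
Total: 0 + 0 + 1 = 1.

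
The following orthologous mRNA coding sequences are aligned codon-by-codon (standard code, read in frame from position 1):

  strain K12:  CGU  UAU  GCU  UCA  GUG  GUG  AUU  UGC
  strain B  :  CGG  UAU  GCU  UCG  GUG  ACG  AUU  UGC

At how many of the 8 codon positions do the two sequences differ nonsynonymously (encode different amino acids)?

1

Codon 1: CGU Arg / CGG Arg — synonymous.
Codon 2: UAU Tyr / UAU Tyr — identical.
Codon 3: GCU Ala / GCU Ala — identical.
Codon 4: UCA Ser / UCG Ser — synonymous.
Codon 5: GUG Val / GUG Val — identical.
Codon 6: GUG Val / ACG Thr — nonsynonymous.
Codon 7: AUU Ile / AUU Ile — identical.
Codon 8: UGC Cys / UGC Cys — identical.
Nonsynonymous differences: 1.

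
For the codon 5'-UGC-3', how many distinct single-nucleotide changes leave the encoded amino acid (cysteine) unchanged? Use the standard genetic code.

Position 1: none → 0 synonymous.
Position 2: none → 0 synonymous.
Position 3: UGU → 1 synonymous.
Total: 0 + 0 + 1 = 1.

1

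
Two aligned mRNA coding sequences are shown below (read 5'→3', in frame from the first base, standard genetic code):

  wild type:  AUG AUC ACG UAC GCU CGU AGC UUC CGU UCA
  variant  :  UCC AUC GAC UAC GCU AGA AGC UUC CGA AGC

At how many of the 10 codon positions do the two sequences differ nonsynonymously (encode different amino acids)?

Codon 1: AUG Met / UCC Ser — nonsynonymous.
Codon 2: AUC Ile / AUC Ile — identical.
Codon 3: ACG Thr / GAC Asp — nonsynonymous.
Codon 4: UAC Tyr / UAC Tyr — identical.
Codon 5: GCU Ala / GCU Ala — identical.
Codon 6: CGU Arg / AGA Arg — synonymous.
Codon 7: AGC Ser / AGC Ser — identical.
Codon 8: UUC Phe / UUC Phe — identical.
Codon 9: CGU Arg / CGA Arg — synonymous.
Codon 10: UCA Ser / AGC Ser — synonymous.
Nonsynonymous differences: 2.

2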